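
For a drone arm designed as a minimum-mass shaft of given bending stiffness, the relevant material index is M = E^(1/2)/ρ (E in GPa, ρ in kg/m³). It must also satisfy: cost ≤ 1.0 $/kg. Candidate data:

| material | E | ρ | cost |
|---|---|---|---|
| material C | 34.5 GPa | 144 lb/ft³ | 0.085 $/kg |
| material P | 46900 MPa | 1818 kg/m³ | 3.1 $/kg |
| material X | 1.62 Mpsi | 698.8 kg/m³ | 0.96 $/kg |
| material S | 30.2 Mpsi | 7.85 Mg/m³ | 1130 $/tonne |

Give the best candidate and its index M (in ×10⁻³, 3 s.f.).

Screen on constraints: cost ≤ 1.0 $/kg. Survivors: material C, material X.
Convert each candidate to consistent units, then evaluate M:
  material C: E = 34.50 GPa, ρ = 2307 kg/m³
  material X: E = 11.17 GPa, ρ = 698.8 kg/m³
  material X: M = 4.78×10⁻³
  material C: M = 2.55×10⁻³
Highest index: material X.

material X, M = 4.78×10⁻³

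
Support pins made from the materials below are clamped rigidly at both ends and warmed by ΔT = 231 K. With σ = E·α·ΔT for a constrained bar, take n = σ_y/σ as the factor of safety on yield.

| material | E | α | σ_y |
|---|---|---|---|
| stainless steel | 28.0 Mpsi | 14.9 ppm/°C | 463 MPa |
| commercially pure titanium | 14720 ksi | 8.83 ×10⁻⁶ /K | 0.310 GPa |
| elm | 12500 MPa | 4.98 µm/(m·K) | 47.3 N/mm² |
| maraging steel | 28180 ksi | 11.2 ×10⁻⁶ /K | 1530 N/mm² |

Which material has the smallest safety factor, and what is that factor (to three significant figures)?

stainless steel, n = 0.697

Per material, after unit conversion:
  stainless steel: E = 193.1, α = 14.9, σ_y = 463.0 → σ = 664 MPa, n = 0.697
  commercially pure titanium: E = 101.5, α = 8.83, σ_y = 310.0 → σ = 207 MPa, n = 1.50
  elm: E = 12.50, α = 4.98, σ_y = 47.30 → σ = 14.4 MPa, n = 3.29
  maraging steel: E = 194.3, α = 11.2, σ_y = 1530 → σ = 503 MPa, n = 3.04
Stainless steel has the lowest safety factor, n = 0.697.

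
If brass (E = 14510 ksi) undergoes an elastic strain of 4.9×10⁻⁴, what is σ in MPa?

E = 14510 ksi = 100.0 GPa.
σ = E·ε = 100000 MPa × 4.9×10⁻⁴ = 49.0 MPa.

49.0 MPa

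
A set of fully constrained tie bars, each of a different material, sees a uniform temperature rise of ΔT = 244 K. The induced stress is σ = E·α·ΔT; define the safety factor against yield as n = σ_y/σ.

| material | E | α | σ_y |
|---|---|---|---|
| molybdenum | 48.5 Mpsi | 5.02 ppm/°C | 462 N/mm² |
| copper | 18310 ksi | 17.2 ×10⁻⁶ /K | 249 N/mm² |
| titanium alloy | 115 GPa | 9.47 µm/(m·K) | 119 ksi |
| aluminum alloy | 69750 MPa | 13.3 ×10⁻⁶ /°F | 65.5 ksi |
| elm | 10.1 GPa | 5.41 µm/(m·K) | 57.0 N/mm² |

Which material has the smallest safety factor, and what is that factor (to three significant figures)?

copper, n = 0.470

Per material, after unit conversion:
  molybdenum: E = 334.4, α = 5.02, σ_y = 462.0 → σ = 410 MPa, n = 1.13
  copper: E = 126.2, α = 17.2, σ_y = 249.0 → σ = 530 MPa, n = 0.470
  titanium alloy: E = 115.0, α = 9.47, σ_y = 820.5 → σ = 266 MPa, n = 3.09
  aluminum alloy: E = 69.75, α = 23.9, σ_y = 451.6 → σ = 407 MPa, n = 1.11
  elm: E = 10.10, α = 5.41, σ_y = 57.00 → σ = 13.3 MPa, n = 4.28
The minimum is copper at n = 0.470.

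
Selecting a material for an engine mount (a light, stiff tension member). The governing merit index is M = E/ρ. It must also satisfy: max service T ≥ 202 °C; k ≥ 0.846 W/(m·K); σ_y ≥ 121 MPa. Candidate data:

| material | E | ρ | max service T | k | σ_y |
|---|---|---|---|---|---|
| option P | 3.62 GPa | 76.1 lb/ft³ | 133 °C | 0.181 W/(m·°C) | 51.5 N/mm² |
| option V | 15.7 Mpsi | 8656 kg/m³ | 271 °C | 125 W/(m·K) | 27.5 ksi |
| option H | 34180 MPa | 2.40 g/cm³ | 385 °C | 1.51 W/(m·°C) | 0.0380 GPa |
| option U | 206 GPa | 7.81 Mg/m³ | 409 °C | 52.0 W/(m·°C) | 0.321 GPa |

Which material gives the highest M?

option U

Screen on constraints: max service T ≥ 202 °C; k ≥ 0.846 W/(m·K); σ_y ≥ 121 MPa. Survivors: option V, option U.
Putting every candidate on a common basis:
  option V: E = 108.2 GPa, ρ = 8656 kg/m³
  option U: E = 206.0 GPa, ρ = 7810 kg/m³
  option U: M = 26.4 MN·m/kg
  option V: M = 12.5 MN·m/kg
Option U has the largest M.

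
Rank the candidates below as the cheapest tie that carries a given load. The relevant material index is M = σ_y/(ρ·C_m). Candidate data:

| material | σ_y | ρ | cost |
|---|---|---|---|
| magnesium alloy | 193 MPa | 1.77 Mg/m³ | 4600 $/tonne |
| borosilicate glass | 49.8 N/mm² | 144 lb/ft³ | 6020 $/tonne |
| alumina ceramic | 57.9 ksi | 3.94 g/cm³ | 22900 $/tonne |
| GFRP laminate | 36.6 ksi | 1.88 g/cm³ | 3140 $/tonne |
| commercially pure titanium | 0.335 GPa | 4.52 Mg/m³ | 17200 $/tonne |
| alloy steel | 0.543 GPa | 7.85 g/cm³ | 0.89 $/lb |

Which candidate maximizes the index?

After converting to SI:
  magnesium alloy: σ_y = 193.0 MPa, ρ = 1770 kg/m³, cost = 4.600 $/kg
  borosilicate glass: σ_y = 49.80 MPa, ρ = 2307 kg/m³, cost = 6.020 $/kg
  alumina ceramic: σ_y = 399.2 MPa, ρ = 3940 kg/m³, cost = 22.90 $/kg
  GFRP laminate: σ_y = 252.3 MPa, ρ = 1880 kg/m³, cost = 3.140 $/kg
  commercially pure titanium: σ_y = 335.0 MPa, ρ = 4520 kg/m³, cost = 17.20 $/kg
  alloy steel: σ_y = 543.0 MPa, ρ = 7850 kg/m³, cost = 1.962 $/kg
  GFRP laminate: M = 42.7 kN·m per $
  alloy steel: M = 35.3 kN·m per $
  magnesium alloy: M = 23.7 kN·m per $
  alumina ceramic: M = 4.42 kN·m per $
  commercially pure titanium: M = 4.31 kN·m per $
  borosilicate glass: M = 3.59 kN·m per $
GFRP laminate ranks first.

GFRP laminate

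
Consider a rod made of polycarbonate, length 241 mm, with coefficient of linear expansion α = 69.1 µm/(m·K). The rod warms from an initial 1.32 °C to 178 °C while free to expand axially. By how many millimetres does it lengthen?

ΔT = 178 − 1.32 = 176.7 K.
ΔL = α·L₀·ΔT = 69.1×10⁻⁶ × 241 mm × 176.7 K = 2.94 mm.

2.94 mm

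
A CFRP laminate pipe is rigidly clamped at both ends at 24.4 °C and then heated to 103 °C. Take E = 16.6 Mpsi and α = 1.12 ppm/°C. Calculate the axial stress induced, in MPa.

10.1 MPa

E = 16.6 Mpsi = 114.5 GPa.
ΔT = 78.60 K. Constrained thermal stress σ = E·α·ΔT = 114.5×10³ MPa × 1.12×10⁻⁶ × 78.60 = 10.1 MPa (compressive).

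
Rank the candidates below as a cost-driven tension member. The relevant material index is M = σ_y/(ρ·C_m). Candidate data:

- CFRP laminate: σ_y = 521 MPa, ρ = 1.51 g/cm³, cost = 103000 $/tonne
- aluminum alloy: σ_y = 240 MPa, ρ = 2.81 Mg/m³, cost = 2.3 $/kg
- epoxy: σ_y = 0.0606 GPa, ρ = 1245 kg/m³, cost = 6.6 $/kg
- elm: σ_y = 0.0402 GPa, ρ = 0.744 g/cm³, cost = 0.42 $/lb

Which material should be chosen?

In SI units:
  CFRP laminate: σ_y = 521.0 MPa, ρ = 1510 kg/m³, cost = 103.0 $/kg
  aluminum alloy: σ_y = 240.0 MPa, ρ = 2810 kg/m³, cost = 2.300 $/kg
  epoxy: σ_y = 60.60 MPa, ρ = 1245 kg/m³, cost = 6.600 $/kg
  elm: σ_y = 40.20 MPa, ρ = 744.0 kg/m³, cost = 0.9259 $/kg
  elm: M = 58.4 kN·m per $
  aluminum alloy: M = 37.1 kN·m per $
  epoxy: M = 7.37 kN·m per $
  CFRP laminate: M = 3.35 kN·m per $
The maximum is for elm.

elm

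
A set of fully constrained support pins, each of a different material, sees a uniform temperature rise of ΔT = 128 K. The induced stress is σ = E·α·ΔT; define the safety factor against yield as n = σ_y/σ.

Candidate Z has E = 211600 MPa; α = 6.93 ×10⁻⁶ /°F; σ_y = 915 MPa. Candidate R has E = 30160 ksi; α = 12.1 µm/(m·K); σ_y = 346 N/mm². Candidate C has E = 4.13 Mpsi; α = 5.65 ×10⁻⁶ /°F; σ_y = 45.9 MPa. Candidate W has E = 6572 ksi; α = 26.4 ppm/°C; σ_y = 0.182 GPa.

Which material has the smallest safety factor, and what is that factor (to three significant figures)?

candidate R, n = 1.07

In consistent units (E in GPa, α in ×10⁻⁶/K, σ_y in MPa):
  candidate Z: E = 211.6, α = 12.5, σ_y = 915.0 → σ = 338 MPa, n = 2.71
  candidate R: E = 207.9, α = 12.1, σ_y = 346.0 → σ = 322 MPa, n = 1.07
  candidate C: E = 28.48, α = 10.2, σ_y = 45.90 → σ = 37.1 MPa, n = 1.24
  candidate W: E = 45.31, α = 26.4, σ_y = 182.0 → σ = 153 MPa, n = 1.19
Candidate R has the lowest safety factor, n = 1.07.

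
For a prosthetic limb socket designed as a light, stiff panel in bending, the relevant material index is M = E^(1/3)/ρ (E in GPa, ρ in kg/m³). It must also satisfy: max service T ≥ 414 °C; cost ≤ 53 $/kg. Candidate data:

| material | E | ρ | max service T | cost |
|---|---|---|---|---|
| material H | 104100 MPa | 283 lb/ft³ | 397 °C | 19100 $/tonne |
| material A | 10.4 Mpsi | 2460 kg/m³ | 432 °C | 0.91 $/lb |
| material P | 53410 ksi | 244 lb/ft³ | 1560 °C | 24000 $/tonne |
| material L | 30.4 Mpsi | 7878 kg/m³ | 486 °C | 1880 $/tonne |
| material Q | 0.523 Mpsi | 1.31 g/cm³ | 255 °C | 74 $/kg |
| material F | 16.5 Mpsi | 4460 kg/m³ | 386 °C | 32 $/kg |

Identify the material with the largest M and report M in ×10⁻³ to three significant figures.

material P, M = 1.83×10⁻³

Screen on constraints: max service T ≥ 414 °C; cost ≤ 53 $/kg. Survivors: material A, material P, material L.
After converting to SI:
  material A: E = 71.71 GPa, ρ = 2460 kg/m³
  material P: E = 368.2 GPa, ρ = 3909 kg/m³
  material L: E = 209.6 GPa, ρ = 7878 kg/m³
  material P: M = 1.83×10⁻³
  material A: M = 1.69×10⁻³
  material L: M = 0.754×10⁻³
The maximum is for material P.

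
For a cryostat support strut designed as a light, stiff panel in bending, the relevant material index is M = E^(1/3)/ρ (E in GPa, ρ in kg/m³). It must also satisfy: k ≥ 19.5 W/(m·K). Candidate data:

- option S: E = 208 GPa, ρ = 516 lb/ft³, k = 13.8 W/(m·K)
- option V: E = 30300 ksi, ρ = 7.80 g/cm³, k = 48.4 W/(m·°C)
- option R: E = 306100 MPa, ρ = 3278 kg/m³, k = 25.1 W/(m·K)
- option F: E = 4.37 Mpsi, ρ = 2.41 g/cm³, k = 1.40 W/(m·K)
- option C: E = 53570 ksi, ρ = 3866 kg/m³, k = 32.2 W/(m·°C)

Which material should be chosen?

Screen on constraints: k ≥ 19.5 W/(m·K). Survivors: option V, option R, option C.
Putting every candidate on a common basis:
  option V: E = 208.9 GPa, ρ = 7800 kg/m³
  option R: E = 306.1 GPa, ρ = 3278 kg/m³
  option C: E = 369.4 GPa, ρ = 3866 kg/m³
  option R: M = 2.06×10⁻³
  option C: M = 1.86×10⁻³
  option V: M = 0.761×10⁻³
Option R ranks first.

option R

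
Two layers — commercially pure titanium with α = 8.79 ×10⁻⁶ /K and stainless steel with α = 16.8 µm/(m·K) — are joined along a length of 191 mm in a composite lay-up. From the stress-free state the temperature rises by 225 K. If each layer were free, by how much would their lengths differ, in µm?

Δα = |8.79 − 16.8|×10⁻⁶/K = 8.01×10⁻⁶/K.
ΔL_mismatch = Δα·L·ΔT = 8.01×10⁻⁶ × 191.0 mm × 225.0 K = 344 µm.

344 µm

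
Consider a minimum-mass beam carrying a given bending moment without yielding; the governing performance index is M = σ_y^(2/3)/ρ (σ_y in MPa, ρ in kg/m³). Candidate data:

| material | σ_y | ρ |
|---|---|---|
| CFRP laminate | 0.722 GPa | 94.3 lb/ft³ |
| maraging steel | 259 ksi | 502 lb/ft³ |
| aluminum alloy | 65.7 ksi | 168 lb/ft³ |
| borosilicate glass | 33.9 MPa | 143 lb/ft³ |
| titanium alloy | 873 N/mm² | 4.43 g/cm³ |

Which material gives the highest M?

Putting every candidate on a common basis:
  CFRP laminate: σ_y = 722.0 MPa, ρ = 1511 kg/m³
  maraging steel: σ_y = 1786 MPa, ρ = 8041 kg/m³
  aluminum alloy: σ_y = 453.0 MPa, ρ = 2691 kg/m³
  borosilicate glass: σ_y = 33.90 MPa, ρ = 2291 kg/m³
  titanium alloy: σ_y = 873.0 MPa, ρ = 4430 kg/m³
  CFRP laminate: M = 53.3×10⁻³
  aluminum alloy: M = 21.9×10⁻³
  titanium alloy: M = 20.6×10⁻³
  maraging steel: M = 18.3×10⁻³
  borosilicate glass: M = 4.57×10⁻³
CFRP laminate has the largest M.

CFRP laminate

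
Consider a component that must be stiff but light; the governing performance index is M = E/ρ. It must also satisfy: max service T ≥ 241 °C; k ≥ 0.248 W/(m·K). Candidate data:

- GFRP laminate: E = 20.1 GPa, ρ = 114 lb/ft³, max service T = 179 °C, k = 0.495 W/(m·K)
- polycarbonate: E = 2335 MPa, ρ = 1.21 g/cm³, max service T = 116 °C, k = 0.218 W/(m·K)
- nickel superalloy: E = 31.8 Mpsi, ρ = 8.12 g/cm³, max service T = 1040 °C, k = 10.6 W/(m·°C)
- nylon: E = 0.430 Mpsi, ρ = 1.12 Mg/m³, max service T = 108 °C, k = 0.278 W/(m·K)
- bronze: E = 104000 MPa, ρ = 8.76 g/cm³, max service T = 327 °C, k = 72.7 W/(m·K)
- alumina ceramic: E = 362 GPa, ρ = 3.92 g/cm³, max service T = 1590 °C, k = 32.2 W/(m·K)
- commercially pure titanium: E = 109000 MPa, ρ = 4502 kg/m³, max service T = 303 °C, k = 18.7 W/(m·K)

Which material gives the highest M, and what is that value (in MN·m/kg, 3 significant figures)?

alumina ceramic, M = 92.3 MN·m/kg

Screen on constraints: max service T ≥ 241 °C; k ≥ 0.248 W/(m·K). Survivors: nickel superalloy, bronze, alumina ceramic, commercially pure titanium.
Normalizing units and computing the index:
  nickel superalloy: E = 219.3 GPa, ρ = 8120 kg/m³
  bronze: E = 104.0 GPa, ρ = 8760 kg/m³
  alumina ceramic: E = 362.0 GPa, ρ = 3920 kg/m³
  commercially pure titanium: E = 109.0 GPa, ρ = 4502 kg/m³
  alumina ceramic: M = 92.3 MN·m/kg
  nickel superalloy: M = 27.0 MN·m/kg
  commercially pure titanium: M = 24.2 MN·m/kg
  bronze: M = 11.9 MN·m/kg
Highest index: alumina ceramic.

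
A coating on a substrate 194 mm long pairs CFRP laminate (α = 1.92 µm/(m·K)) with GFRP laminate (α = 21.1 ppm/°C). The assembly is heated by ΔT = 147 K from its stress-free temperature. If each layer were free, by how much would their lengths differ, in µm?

Δα = |1.92 − 21.1|×10⁻⁶/K = 19.2×10⁻⁶/K.
ΔL_mismatch = Δα·L·ΔT = 19.2×10⁻⁶ × 194.0 mm × 147.0 K = 547 µm.

547 µm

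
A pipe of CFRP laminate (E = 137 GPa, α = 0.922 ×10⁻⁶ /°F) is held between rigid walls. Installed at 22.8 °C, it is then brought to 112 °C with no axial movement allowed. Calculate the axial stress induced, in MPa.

α = 0.922×10⁻⁶/°F × 9/5 = 1.66×10⁻⁶/K.
ΔT = 89.20 K. Constrained thermal stress σ = E·α·ΔT = 137.0×10³ MPa × 1.66×10⁻⁶ × 89.20 = 20.3 MPa (compressive).

20.3 MPa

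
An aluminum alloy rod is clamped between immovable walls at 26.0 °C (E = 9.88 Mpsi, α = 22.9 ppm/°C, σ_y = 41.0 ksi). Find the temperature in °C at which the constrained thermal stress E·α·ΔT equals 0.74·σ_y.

160 °C

E = 9.88 Mpsi = 68.12 GPa.
σ_y = 41.0 ksi = 282.7 MPa.
E·α·ΔT = 209.2 MPa ⇒ ΔT = 209.2 / (68.12×10³ × 22.9×10⁻⁶) = 134.1 K.
T = 26.0 + 134.1 = 160.1 °C.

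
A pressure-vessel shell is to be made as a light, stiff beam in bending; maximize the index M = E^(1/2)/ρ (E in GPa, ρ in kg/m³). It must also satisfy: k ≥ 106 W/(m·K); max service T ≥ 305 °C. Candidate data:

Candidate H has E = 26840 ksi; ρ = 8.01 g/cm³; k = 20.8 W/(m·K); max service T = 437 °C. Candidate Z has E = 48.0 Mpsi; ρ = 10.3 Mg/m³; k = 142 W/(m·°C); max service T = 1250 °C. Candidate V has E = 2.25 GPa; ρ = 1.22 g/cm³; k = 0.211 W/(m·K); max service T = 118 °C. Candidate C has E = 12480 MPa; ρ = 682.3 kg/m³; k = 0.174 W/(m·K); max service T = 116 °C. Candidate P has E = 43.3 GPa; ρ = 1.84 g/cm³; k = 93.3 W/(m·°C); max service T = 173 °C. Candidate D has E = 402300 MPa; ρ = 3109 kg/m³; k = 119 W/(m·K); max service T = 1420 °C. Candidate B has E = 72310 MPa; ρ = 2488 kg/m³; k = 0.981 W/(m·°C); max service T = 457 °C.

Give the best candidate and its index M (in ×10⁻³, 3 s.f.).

Screen on constraints: k ≥ 106 W/(m·K); max service T ≥ 305 °C. Survivors: candidate Z, candidate D.
Normalizing units and computing the index:
  candidate Z: E = 330.9 GPa, ρ = 10300 kg/m³
  candidate D: E = 402.3 GPa, ρ = 3109 kg/m³
  candidate D: M = 6.45×10⁻³
  candidate Z: M = 1.77×10⁻³
Highest index: candidate D.

candidate D, M = 6.45×10⁻³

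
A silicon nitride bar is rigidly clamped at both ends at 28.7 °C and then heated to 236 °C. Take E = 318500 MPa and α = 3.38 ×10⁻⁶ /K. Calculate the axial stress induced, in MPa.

E = 318500 MPa = 318.5 GPa.
ΔT = 207.3 K. Constrained thermal stress σ = E·α·ΔT = 318.5×10³ MPa × 3.38×10⁻⁶ × 207.3 = 223 MPa (compressive).

223 MPa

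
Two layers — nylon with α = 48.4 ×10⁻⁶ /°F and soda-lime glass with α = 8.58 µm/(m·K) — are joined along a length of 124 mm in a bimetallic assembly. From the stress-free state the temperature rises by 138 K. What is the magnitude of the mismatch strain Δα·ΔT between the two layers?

nylon: α = 48.4×10⁻⁶/°F × 9/5 = 87.1×10⁻⁶/K.
Δα = |87.1 − 8.58|×10⁻⁶/K = 78.5×10⁻⁶/K.
Mismatch strain = Δα·ΔT = 78.5×10⁻⁶ × 138.0 = 0.0108.

0.0108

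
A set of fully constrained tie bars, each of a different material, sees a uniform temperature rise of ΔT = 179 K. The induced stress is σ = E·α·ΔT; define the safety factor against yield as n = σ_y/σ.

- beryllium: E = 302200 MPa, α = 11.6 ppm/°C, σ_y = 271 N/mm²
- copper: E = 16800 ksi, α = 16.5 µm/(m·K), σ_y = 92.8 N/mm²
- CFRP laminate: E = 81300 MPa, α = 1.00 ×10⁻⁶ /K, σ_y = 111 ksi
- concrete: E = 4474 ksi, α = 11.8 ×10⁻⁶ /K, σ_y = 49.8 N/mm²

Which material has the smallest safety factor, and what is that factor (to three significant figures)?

Per material, after unit conversion:
  beryllium: E = 302.2, α = 11.6, σ_y = 271.0 → σ = 627 MPa, n = 0.432
  copper: E = 115.8, α = 16.5, σ_y = 92.80 → σ = 342 MPa, n = 0.271
  CFRP laminate: E = 81.30, α = 1.00, σ_y = 765.3 → σ = 14.6 MPa, n = 52.6
  concrete: E = 30.85, α = 11.8, σ_y = 49.80 → σ = 65.2 MPa, n = 0.764
Smallest n: copper with n = 0.271.

copper, n = 0.271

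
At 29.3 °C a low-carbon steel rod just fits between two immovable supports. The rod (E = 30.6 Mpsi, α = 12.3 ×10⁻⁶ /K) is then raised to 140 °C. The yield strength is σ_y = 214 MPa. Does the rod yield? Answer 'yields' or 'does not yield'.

E = 30.6 Mpsi = 211.0 GPa.
ΔT = 110.7 K. Constrained thermal stress σ = E·α·ΔT = 211.0×10³ MPa × 12.3×10⁻⁶ × 110.7 = 287 MPa (compressive).
Compare to σ_y = 214 MPa: σ ≥ σ_y, so it yields.

yields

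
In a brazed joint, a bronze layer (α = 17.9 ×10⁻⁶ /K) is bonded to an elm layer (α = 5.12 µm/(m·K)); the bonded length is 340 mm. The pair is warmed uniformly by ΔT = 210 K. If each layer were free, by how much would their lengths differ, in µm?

Δα = |17.9 − 5.12|×10⁻⁶/K = 12.8×10⁻⁶/K.
ΔL_mismatch = Δα·L·ΔT = 12.8×10⁻⁶ × 340.0 mm × 210.0 K = 912 µm.

912 µm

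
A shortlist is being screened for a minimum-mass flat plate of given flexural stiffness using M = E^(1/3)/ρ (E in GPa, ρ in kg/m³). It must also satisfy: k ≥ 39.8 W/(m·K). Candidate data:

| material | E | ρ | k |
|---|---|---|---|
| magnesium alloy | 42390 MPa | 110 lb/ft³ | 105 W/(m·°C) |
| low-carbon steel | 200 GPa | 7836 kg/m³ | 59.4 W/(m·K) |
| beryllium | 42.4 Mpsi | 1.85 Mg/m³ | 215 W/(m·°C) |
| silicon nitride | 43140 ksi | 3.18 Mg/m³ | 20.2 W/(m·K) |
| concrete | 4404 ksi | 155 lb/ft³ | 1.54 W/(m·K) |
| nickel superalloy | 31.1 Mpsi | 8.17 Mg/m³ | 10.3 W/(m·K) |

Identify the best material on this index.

Screen on constraints: k ≥ 39.8 W/(m·K). Survivors: magnesium alloy, low-carbon steel, beryllium.
Convert each candidate to consistent units, then evaluate M:
  magnesium alloy: E = 42.39 GPa, ρ = 1762 kg/m³
  low-carbon steel: E = 200.0 GPa, ρ = 7836 kg/m³
  beryllium: E = 292.3 GPa, ρ = 1850 kg/m³
  beryllium: M = 3.59×10⁻³
  magnesium alloy: M = 1.98×10⁻³
  low-carbon steel: M = 0.746×10⁻³
Beryllium has the largest M.

beryllium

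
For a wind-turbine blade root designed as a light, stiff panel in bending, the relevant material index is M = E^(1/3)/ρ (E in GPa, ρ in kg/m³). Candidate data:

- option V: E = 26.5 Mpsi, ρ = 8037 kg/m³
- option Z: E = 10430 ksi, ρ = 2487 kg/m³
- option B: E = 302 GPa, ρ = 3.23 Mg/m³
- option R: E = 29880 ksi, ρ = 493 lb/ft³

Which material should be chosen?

After converting to SI:
  option V: E = 182.7 GPa, ρ = 8037 kg/m³
  option Z: E = 71.91 GPa, ρ = 2487 kg/m³
  option B: E = 302.0 GPa, ρ = 3230 kg/m³
  option R: E = 206.0 GPa, ρ = 7897 kg/m³
  option B: M = 2.08×10⁻³
  option Z: M = 1.67×10⁻³
  option R: M = 0.748×10⁻³
  option V: M = 0.706×10⁻³
Option B ranks first.

option B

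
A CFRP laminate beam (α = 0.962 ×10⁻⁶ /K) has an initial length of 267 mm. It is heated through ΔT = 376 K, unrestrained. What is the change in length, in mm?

0.0966 mm

ΔL = α·L₀·ΔT = 0.962×10⁻⁶ × 267 mm × 376.0 K = 0.0966 mm.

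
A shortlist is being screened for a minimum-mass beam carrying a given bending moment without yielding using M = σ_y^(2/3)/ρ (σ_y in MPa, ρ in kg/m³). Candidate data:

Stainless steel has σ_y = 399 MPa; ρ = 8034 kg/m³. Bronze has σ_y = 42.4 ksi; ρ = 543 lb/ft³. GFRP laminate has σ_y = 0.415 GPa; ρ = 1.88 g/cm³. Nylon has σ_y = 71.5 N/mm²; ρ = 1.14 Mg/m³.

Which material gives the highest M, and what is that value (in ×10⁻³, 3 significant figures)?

GFRP laminate, M = 29.6×10⁻³

In SI units:
  stainless steel: σ_y = 399.0 MPa, ρ = 8034 kg/m³
  bronze: σ_y = 292.3 MPa, ρ = 8698 kg/m³
  GFRP laminate: σ_y = 415.0 MPa, ρ = 1880 kg/m³
  nylon: σ_y = 71.50 MPa, ρ = 1140 kg/m³
  GFRP laminate: M = 29.6×10⁻³
  nylon: M = 15.1×10⁻³
  stainless steel: M = 6.75×10⁻³
  bronze: M = 5.06×10⁻³
Highest index: GFRP laminate.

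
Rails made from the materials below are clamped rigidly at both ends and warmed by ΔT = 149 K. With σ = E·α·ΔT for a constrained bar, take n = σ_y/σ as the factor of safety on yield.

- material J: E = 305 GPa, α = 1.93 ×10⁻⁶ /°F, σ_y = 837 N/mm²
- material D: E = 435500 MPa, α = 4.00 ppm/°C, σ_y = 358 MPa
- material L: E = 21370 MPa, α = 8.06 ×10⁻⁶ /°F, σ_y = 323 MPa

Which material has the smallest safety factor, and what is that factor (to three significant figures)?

material D, n = 1.38

Converting E to GPa, α to ×10⁻⁶/K, σ_y to MPa, then σ and n for each:
  material J: E = 305.0, α = 3.47, σ_y = 837.0 → σ = 158 MPa, n = 5.30
  material D: E = 435.5, α = 4.00, σ_y = 358.0 → σ = 260 MPa, n = 1.38
  material L: E = 21.37, α = 14.5, σ_y = 323.0 → σ = 46.2 MPa, n = 6.99
Smallest n: material D with n = 1.38.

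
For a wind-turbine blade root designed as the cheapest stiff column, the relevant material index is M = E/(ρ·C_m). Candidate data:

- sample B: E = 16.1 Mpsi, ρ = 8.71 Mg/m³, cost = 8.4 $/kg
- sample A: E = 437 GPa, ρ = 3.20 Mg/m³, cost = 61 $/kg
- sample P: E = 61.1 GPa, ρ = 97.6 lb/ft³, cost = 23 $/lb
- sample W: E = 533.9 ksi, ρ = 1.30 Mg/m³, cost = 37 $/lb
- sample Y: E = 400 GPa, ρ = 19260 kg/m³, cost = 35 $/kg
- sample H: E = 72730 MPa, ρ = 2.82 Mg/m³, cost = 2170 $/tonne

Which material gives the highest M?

After converting to SI:
  sample B: E = 111.0 GPa, ρ = 8710 kg/m³, cost = 8.400 $/kg
  sample A: E = 437.0 GPa, ρ = 3200 kg/m³, cost = 61.00 $/kg
  sample P: E = 61.10 GPa, ρ = 1563 kg/m³, cost = 50.71 $/kg
  sample W: E = 3.681 GPa, ρ = 1300 kg/m³, cost = 81.57 $/kg
  sample Y: E = 400.0 GPa, ρ = 19260 kg/m³, cost = 35.00 $/kg
  sample H: E = 72.73 GPa, ρ = 2820 kg/m³, cost = 2.170 $/kg
  sample H: M = 11.9 MN·m per $
  sample A: M = 2.24 MN·m per $
  sample B: M = 1.52 MN·m per $
  sample P: M = 0.771 MN·m per $
  sample Y: M = 0.593 MN·m per $
  sample W: M = 0.0347 MN·m per $
Highest index: sample H.

sample H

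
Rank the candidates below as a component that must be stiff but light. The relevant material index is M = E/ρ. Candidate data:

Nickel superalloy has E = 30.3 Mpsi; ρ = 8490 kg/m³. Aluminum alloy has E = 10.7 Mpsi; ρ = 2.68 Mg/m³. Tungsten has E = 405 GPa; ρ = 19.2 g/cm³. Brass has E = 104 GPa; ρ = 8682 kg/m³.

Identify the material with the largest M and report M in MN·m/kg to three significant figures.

aluminum alloy, M = 27.5 MN·m/kg

After converting to SI:
  nickel superalloy: E = 208.9 GPa, ρ = 8490 kg/m³
  aluminum alloy: E = 73.77 GPa, ρ = 2680 kg/m³
  tungsten: E = 405.0 GPa, ρ = 19200 kg/m³
  brass: E = 104.0 GPa, ρ = 8682 kg/m³
  aluminum alloy: M = 27.5 MN·m/kg
  nickel superalloy: M = 24.6 MN·m/kg
  tungsten: M = 21.1 MN·m/kg
  brass: M = 12.0 MN·m/kg
Aluminum alloy has the largest M.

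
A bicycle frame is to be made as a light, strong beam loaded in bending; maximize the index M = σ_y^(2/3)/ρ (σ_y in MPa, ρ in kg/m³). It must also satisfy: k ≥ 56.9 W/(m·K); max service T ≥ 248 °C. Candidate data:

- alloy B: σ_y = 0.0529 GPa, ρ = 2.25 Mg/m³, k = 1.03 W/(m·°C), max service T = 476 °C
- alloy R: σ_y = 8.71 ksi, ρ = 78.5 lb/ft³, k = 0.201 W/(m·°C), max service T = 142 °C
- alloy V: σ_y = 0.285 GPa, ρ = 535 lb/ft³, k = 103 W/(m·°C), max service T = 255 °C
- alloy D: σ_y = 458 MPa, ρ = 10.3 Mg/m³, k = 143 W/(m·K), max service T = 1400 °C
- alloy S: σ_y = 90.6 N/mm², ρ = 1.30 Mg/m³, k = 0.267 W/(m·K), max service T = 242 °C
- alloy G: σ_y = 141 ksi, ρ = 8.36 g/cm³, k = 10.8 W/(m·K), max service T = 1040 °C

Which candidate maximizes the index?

Screen on constraints: k ≥ 56.9 W/(m·K); max service T ≥ 248 °C. Survivors: alloy V, alloy D.
After converting to SI:
  alloy V: σ_y = 285.0 MPa, ρ = 8570 kg/m³
  alloy D: σ_y = 458.0 MPa, ρ = 10300 kg/m³
  alloy D: M = 5.77×10⁻³
  alloy V: M = 5.05×10⁻³
Highest index: alloy D.

alloy D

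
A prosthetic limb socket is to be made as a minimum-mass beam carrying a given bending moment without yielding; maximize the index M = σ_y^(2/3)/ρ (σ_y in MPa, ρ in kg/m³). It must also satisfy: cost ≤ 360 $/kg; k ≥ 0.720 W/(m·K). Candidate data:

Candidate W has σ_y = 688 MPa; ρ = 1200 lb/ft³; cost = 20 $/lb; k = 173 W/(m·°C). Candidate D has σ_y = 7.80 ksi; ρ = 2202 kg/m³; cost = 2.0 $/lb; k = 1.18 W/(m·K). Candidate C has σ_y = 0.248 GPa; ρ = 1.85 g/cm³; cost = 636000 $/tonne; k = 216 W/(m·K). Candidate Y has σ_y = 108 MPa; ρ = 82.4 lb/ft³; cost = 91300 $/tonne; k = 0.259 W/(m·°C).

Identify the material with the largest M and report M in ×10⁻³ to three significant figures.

candidate D, M = 6.47×10⁻³

Screen on constraints: cost ≤ 360 $/kg; k ≥ 0.720 W/(m·K). Survivors: candidate W, candidate D.
Normalizing units and computing the index:
  candidate W: σ_y = 688.0 MPa, ρ = 19220 kg/m³
  candidate D: σ_y = 53.78 MPa, ρ = 2202 kg/m³
  candidate D: M = 6.47×10⁻³
  candidate W: M = 4.05×10⁻³
The maximum is for candidate D.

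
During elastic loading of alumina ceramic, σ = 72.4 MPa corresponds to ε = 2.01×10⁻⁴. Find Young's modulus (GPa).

360 GPa

E = σ/ε = 72.4 MPa / 2.01×10⁻⁴ = 360200 MPa = 360 GPa.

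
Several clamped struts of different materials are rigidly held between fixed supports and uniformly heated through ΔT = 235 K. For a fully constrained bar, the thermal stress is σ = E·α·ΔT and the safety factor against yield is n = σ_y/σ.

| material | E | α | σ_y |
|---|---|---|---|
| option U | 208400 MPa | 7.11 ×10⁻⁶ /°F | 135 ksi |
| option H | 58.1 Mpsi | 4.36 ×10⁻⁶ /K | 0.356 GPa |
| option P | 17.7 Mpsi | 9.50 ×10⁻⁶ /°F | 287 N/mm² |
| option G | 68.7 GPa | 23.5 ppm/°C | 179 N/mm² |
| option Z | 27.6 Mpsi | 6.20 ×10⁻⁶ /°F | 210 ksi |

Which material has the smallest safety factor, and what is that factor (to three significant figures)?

option G, n = 0.472

Per material, after unit conversion:
  option U: E = 208.4, α = 12.8, σ_y = 930.8 → σ = 627 MPa, n = 1.49
  option H: E = 400.6, α = 4.36, σ_y = 356.0 → σ = 410 MPa, n = 0.867
  option P: E = 122.0, α = 17.1, σ_y = 287.0 → σ = 490 MPa, n = 0.585
  option G: E = 68.70, α = 23.5, σ_y = 179.0 → σ = 379 MPa, n = 0.472
  option Z: E = 190.3, α = 11.2, σ_y = 1448 → σ = 499 MPa, n = 2.90
Smallest n: option G with n = 0.472.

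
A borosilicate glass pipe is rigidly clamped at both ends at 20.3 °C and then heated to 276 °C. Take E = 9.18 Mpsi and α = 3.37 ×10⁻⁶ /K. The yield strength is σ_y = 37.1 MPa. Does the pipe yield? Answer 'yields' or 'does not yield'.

E = 9.18 Mpsi = 63.29 GPa.
ΔT = 255.7 K. Constrained thermal stress σ = E·α·ΔT = 63.29×10³ MPa × 3.37×10⁻⁶ × 255.7 = 54.5 MPa (compressive).
Compare to σ_y = 37.1 MPa: σ ≥ σ_y, so it yields.

yields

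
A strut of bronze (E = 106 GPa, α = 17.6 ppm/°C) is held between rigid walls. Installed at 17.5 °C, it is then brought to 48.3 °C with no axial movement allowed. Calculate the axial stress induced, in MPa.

57.5 MPa

ΔT = 30.80 K. Constrained thermal stress σ = E·α·ΔT = 106.0×10³ MPa × 17.6×10⁻⁶ × 30.80 = 57.5 MPa (compressive).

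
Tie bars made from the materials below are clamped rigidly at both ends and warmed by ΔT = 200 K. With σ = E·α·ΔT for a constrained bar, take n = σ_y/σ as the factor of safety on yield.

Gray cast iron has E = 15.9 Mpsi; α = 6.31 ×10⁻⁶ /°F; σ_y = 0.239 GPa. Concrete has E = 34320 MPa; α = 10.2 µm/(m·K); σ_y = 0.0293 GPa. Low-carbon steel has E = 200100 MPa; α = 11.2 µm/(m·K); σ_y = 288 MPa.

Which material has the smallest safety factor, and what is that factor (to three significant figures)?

concrete, n = 0.418

Converting E to GPa, α to ×10⁻⁶/K, σ_y to MPa, then σ and n for each:
  gray cast iron: E = 109.6, α = 11.4, σ_y = 239.0 → σ = 249 MPa, n = 0.960
  concrete: E = 34.32, α = 10.2, σ_y = 29.30 → σ = 70.0 MPa, n = 0.418
  low-carbon steel: E = 200.1, α = 11.2, σ_y = 288.0 → σ = 448 MPa, n = 0.643
The minimum is concrete at n = 0.418.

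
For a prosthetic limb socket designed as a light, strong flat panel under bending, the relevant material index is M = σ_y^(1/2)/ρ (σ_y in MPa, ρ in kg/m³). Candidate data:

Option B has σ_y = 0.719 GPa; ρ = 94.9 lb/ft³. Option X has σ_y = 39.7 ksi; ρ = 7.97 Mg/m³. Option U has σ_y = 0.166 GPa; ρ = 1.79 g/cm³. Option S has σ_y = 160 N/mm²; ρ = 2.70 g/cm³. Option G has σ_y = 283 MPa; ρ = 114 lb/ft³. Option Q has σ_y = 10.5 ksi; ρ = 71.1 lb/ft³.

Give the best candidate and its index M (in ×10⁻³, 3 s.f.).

option B, M = 17.6×10⁻³

Putting every candidate on a common basis:
  option B: σ_y = 719.0 MPa, ρ = 1520 kg/m³
  option X: σ_y = 273.7 MPa, ρ = 7970 kg/m³
  option U: σ_y = 166.0 MPa, ρ = 1790 kg/m³
  option S: σ_y = 160.0 MPa, ρ = 2700 kg/m³
  option G: σ_y = 283.0 MPa, ρ = 1826 kg/m³
  option Q: σ_y = 72.39 MPa, ρ = 1139 kg/m³
  option B: M = 17.6×10⁻³
  option G: M = 9.21×10⁻³
  option Q: M = 7.47×10⁻³
  option U: M = 7.20×10⁻³
  option S: M = 4.68×10⁻³
  option X: M = 2.08×10⁻³
Option B has the largest M.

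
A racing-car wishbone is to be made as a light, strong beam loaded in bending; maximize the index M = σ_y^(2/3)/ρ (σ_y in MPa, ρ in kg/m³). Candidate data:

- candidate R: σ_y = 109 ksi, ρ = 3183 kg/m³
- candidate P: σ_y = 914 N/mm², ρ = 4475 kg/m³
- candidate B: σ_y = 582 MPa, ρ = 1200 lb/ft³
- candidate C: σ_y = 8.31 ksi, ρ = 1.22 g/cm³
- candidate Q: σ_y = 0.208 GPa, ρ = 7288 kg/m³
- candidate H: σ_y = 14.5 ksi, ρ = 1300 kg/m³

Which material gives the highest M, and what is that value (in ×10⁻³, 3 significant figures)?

In SI units:
  candidate R: σ_y = 751.5 MPa, ρ = 3183 kg/m³
  candidate P: σ_y = 914.0 MPa, ρ = 4475 kg/m³
  candidate B: σ_y = 582.0 MPa, ρ = 19220 kg/m³
  candidate C: σ_y = 57.30 MPa, ρ = 1220 kg/m³
  candidate Q: σ_y = 208.0 MPa, ρ = 7288 kg/m³
  candidate H: σ_y = 99.97 MPa, ρ = 1300 kg/m³
  candidate R: M = 26.0×10⁻³
  candidate P: M = 21.0×10⁻³
  candidate H: M = 16.6×10⁻³
  candidate C: M = 12.2×10⁻³
  candidate Q: M = 4.82×10⁻³
  candidate B: M = 3.63×10⁻³
Highest index: candidate R.

candidate R, M = 26.0×10⁻³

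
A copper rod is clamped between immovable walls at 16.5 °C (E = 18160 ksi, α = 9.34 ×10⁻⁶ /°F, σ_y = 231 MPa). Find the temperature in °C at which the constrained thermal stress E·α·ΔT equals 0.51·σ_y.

E = 18160 ksi = 125.2 GPa.
α = 9.34×10⁻⁶/°F × 9/5 = 16.8×10⁻⁶/K.
E·α·ΔT = 117.8 MPa ⇒ ΔT = 117.8 / (125.2×10³ × 16.8×10⁻⁶) = 55.97 K.
T = 16.5 + 55.97 = 72.47 °C.

72.5 °C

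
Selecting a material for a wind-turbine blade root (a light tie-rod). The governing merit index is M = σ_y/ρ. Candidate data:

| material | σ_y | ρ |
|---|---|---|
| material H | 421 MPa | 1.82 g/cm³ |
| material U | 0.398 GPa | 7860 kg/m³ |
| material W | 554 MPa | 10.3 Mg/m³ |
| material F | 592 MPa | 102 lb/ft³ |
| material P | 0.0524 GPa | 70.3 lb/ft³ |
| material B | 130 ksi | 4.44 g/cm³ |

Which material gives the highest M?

Normalizing units and computing the index:
  material H: σ_y = 421.0 MPa, ρ = 1820 kg/m³
  material U: σ_y = 398.0 MPa, ρ = 7860 kg/m³
  material W: σ_y = 554.0 MPa, ρ = 10300 kg/m³
  material F: σ_y = 592.0 MPa, ρ = 1634 kg/m³
  material P: σ_y = 52.40 MPa, ρ = 1126 kg/m³
  material B: σ_y = 896.3 MPa, ρ = 4440 kg/m³
  material F: M = 362 kN·m/kg
  material H: M = 231 kN·m/kg
  material B: M = 202 kN·m/kg
  material W: M = 53.8 kN·m/kg
  material U: M = 50.6 kN·m/kg
  material P: M = 46.5 kN·m/kg
Material F has the largest M.

material F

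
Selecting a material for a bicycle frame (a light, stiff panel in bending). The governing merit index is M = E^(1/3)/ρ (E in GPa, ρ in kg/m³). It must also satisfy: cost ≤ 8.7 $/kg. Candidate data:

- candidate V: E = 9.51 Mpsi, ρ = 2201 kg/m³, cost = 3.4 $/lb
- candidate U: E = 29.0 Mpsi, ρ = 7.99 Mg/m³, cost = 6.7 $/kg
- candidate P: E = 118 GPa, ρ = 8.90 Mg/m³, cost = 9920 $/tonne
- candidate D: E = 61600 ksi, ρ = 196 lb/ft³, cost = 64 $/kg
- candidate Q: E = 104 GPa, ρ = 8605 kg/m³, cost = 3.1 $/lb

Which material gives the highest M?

candidate V

Screen on constraints: cost ≤ 8.7 $/kg. Survivors: candidate V, candidate U, candidate Q.
In SI units:
  candidate V: E = 65.57 GPa, ρ = 2201 kg/m³
  candidate U: E = 199.9 GPa, ρ = 7990 kg/m³
  candidate Q: E = 104.0 GPa, ρ = 8605 kg/m³
  candidate V: M = 1.83×10⁻³
  candidate U: M = 0.732×10⁻³
  candidate Q: M = 0.547×10⁻³
Highest index: candidate V.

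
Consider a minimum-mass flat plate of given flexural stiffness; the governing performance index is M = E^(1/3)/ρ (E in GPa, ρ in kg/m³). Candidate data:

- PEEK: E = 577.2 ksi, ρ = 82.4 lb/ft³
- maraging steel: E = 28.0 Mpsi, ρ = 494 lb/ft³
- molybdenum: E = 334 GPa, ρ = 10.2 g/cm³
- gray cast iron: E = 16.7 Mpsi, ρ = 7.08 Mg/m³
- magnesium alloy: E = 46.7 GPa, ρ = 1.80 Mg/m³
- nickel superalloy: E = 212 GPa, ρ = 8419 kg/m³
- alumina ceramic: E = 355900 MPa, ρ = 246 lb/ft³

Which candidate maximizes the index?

magnesium alloy

Putting every candidate on a common basis:
  PEEK: E = 3.980 GPa, ρ = 1320 kg/m³
  maraging steel: E = 193.1 GPa, ρ = 7913 kg/m³
  molybdenum: E = 334.0 GPa, ρ = 10200 kg/m³
  gray cast iron: E = 115.1 GPa, ρ = 7080 kg/m³
  magnesium alloy: E = 46.70 GPa, ρ = 1800 kg/m³
  nickel superalloy: E = 212.0 GPa, ρ = 8419 kg/m³
  alumina ceramic: E = 355.9 GPa, ρ = 3941 kg/m³
  magnesium alloy: M = 2.00×10⁻³
  alumina ceramic: M = 1.80×10⁻³
  PEEK: M = 1.20×10⁻³
  maraging steel: M = 0.730×10⁻³
  nickel superalloy: M = 0.708×10⁻³
  gray cast iron: M = 0.687×10⁻³
  molybdenum: M = 0.680×10⁻³
Magnesium alloy ranks first.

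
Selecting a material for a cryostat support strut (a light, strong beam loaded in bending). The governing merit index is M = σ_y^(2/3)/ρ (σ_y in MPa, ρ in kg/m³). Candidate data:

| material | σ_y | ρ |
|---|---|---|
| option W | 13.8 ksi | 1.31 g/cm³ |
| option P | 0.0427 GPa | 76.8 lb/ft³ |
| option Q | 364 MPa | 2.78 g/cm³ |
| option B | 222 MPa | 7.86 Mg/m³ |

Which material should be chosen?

After converting to SI:
  option W: σ_y = 95.15 MPa, ρ = 1310 kg/m³
  option P: σ_y = 42.70 MPa, ρ = 1230 kg/m³
  option Q: σ_y = 364.0 MPa, ρ = 2780 kg/m³
  option B: σ_y = 222.0 MPa, ρ = 7860 kg/m³
  option Q: M = 18.3×10⁻³
  option W: M = 15.9×10⁻³
  option P: M = 9.93×10⁻³
  option B: M = 4.66×10⁻³
Option Q ranks first.

option Q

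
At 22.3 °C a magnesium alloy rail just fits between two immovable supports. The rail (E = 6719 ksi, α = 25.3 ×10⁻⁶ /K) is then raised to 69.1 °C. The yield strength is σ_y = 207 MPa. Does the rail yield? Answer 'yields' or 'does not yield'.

does not yield

E = 6719 ksi = 46.33 GPa.
ΔT = 46.80 K. Constrained thermal stress σ = E·α·ΔT = 46.33×10³ MPa × 25.3×10⁻⁶ × 46.80 = 54.9 MPa (compressive).
Compare to σ_y = 207 MPa: σ < σ_y, so it does not yield.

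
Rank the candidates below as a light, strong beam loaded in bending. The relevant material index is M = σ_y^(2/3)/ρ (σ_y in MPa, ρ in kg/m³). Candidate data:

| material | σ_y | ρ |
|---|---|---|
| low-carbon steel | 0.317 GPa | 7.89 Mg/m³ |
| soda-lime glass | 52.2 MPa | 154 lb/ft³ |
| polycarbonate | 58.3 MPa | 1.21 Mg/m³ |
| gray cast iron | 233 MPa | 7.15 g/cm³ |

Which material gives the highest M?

polycarbonate

Normalizing units and computing the index:
  low-carbon steel: σ_y = 317.0 MPa, ρ = 7890 kg/m³
  soda-lime glass: σ_y = 52.20 MPa, ρ = 2467 kg/m³
  polycarbonate: σ_y = 58.30 MPa, ρ = 1210 kg/m³
  gray cast iron: σ_y = 233.0 MPa, ρ = 7150 kg/m³
  polycarbonate: M = 12.4×10⁻³
  low-carbon steel: M = 5.89×10⁻³
  soda-lime glass: M = 5.66×10⁻³
  gray cast iron: M = 5.30×10⁻³
Polycarbonate has the largest M.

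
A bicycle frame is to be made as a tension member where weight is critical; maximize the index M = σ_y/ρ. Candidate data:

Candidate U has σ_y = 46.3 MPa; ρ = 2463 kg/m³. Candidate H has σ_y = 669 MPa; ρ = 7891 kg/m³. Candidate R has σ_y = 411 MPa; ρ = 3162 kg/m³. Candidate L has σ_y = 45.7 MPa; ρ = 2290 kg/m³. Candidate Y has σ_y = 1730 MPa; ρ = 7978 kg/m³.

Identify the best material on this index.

Computing M directly (units already consistent):
  candidate Y: M = 217 kN·m/kg
  candidate R: M = 130 kN·m/kg
  candidate H: M = 84.8 kN·m/kg
  candidate L: M = 20.0 kN·m/kg
  candidate U: M = 18.8 kN·m/kg
Candidate Y has the largest M.

candidate Y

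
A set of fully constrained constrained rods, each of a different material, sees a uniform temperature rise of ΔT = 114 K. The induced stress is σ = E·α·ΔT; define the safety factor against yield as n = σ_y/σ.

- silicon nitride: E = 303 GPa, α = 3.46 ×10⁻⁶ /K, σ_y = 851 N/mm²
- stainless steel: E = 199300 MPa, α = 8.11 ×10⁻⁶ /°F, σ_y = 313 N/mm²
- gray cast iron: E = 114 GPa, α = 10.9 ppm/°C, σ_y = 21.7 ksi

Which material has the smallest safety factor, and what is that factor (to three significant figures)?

With everything in SI (GPa, ×10⁻⁶/K, MPa):
  silicon nitride: E = 303.0, α = 3.46, σ_y = 851.0 → σ = 120 MPa, n = 7.12
  stainless steel: E = 199.3, α = 14.6, σ_y = 313.0 → σ = 332 MPa, n = 0.944
  gray cast iron: E = 114.0, α = 10.9, σ_y = 149.6 → σ = 142 MPa, n = 1.06
The minimum is stainless steel at n = 0.944.

stainless steel, n = 0.944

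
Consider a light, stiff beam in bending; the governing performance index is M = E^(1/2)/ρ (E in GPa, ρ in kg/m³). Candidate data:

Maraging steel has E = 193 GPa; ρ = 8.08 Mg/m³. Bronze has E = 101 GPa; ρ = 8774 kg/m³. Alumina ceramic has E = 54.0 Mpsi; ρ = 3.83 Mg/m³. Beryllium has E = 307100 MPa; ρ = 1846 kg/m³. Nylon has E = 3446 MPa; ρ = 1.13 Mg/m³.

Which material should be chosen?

In SI units:
  maraging steel: E = 193.0 GPa, ρ = 8080 kg/m³
  bronze: E = 101.0 GPa, ρ = 8774 kg/m³
  alumina ceramic: E = 372.3 GPa, ρ = 3830 kg/m³
  beryllium: E = 307.1 GPa, ρ = 1846 kg/m³
  nylon: E = 3.446 GPa, ρ = 1130 kg/m³
  beryllium: M = 9.49×10⁻³
  alumina ceramic: M = 5.04×10⁻³
  maraging steel: M = 1.72×10⁻³
  nylon: M = 1.64×10⁻³
  bronze: M = 1.15×10⁻³
Highest index: beryllium.

beryllium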